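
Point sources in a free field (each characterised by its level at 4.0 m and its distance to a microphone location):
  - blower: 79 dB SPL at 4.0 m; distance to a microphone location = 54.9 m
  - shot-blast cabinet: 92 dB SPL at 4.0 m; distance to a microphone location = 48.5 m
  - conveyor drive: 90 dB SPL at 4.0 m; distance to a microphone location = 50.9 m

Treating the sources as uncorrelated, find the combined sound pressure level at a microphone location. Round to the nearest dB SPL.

First find each source's level at the receiver (point-source: −20·log₁₀(r/r_ref)), then combine on an intensity basis.
blower: 79 − 20·log₁₀(54.9/4.0) = 79 − 22.75 = 56.25 dB SPL.
shot-blast cabinet: 92 − 20·log₁₀(48.5/4.0) = 92 − 21.67 = 70.33 dB SPL.
conveyor drive: 90 − 20·log₁₀(50.9/4.0) = 90 − 22.09 = 67.91 dB SPL.
Σ 10^(L/10) = 1.738e+07 → L_total = 10·log₁₀(1.738e+07) = 72.40 dB SPL.

72 dB SPL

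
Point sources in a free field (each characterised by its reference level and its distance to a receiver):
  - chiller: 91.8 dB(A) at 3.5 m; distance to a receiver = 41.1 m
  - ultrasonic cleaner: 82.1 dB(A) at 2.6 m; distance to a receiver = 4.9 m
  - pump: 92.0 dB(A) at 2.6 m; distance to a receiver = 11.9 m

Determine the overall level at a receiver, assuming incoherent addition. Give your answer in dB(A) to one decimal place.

Apply inverse-square spreading to bring every level to the receiver, then sum 10^(L/10).
chiller: 91.8 − 20·log₁₀(41.1/3.5) = 91.8 − 21.40 = 70.40 dB(A).
ultrasonic cleaner: 82.1 − 20·log₁₀(4.9/2.6) = 82.1 − 5.50 = 76.60 dB(A).
pump: 92.0 − 20·log₁₀(11.9/2.6) = 92.0 − 13.21 = 78.79 dB(A).
Σ 10^(L/10) = 1.323e+08 → L_total = 10·log₁₀(1.323e+08) = 81.22 dB(A).

81.2 dB(A)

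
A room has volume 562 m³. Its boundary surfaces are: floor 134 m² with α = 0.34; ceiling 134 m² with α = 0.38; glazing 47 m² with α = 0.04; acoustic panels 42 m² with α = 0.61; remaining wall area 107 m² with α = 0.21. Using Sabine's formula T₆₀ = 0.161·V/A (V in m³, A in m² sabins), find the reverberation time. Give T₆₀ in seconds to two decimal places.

A = Σ Sᵢαᵢ = 134·0.34 + 134·0.38 + 47·0.04 + 42·0.61 + 107·0.21 = 146.45 m².
T₆₀ = 0.161·V/A = 0.161·562/146.45 = 0.618 s.

0.62 s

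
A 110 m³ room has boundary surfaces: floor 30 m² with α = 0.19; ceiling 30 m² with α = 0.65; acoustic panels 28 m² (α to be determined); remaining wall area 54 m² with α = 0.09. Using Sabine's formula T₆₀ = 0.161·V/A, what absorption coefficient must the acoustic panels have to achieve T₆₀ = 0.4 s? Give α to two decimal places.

Required total absorption A = 0.161·110/0.4 = 44.27 m².
Absorption from the other surfaces = 30·0.19 + 30·0.65 + 54·0.09 = 30.06 m², so the acoustic panels must supply 14.21 m² over 28 m².
α = 14.21/28 = 0.508.

0.51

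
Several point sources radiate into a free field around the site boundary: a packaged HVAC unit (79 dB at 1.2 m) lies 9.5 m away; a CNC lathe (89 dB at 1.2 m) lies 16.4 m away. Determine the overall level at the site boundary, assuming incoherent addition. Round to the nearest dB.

First find each source's level at the receiver (point-source: −20·log₁₀(r/r_ref)), then combine on an intensity basis.
packaged HVAC unit: 79 − 20·log₁₀(9.5/1.2) = 79 − 17.97 = 61.03 dB.
CNC lathe: 89 − 20·log₁₀(16.4/1.2) = 89 − 22.71 = 66.29 dB.
Σ 10^(L/10) = 5.520e+06 → L_total = 10·log₁₀(5.520e+06) = 67.42 dB.

67 dB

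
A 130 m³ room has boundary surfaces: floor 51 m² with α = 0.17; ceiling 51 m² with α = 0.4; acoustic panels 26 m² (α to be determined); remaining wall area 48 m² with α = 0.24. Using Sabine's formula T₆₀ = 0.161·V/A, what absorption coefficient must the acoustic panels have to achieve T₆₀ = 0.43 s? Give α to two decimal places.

0.31

From T₆₀ = 0.161·V/A, the target T₆₀ = 0.43 s needs A = 0.161·130/0.43 = 48.67 m².
Absorption from the other surfaces = 51·0.17 + 51·0.4 + 48·0.24 = 40.59 m², so the acoustic panels must supply 8.08 m² over 26 m².
α = 8.08/26 = 0.311.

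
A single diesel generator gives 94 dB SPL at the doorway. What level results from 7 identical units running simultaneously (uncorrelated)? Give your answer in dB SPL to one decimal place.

102.5 dB SPL

With 7 equal, uncorrelated contributions the intensity is 7× that of one unit, giving a rise of 10·log₁₀ 7.
L_total = 94 + 10·log₁₀(7) = 94 + 8.451 = 102.45 dB SPL.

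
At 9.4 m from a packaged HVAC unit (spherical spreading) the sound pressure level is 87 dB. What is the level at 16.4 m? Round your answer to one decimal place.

82.2 dB

Point-source attenuation: ΔL = 20·log₁₀(r₂/r₁) = 20·log₁₀(16.4/9.4) = 4.834 dB.
L₂ = 87 − 20·log₁₀(16.4/9.4) = 87 − 4.834 = 82.17 dB.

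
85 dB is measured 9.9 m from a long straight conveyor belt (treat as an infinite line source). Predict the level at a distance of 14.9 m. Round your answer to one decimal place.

83.2 dB

Cylindrical spreading from a line source gives a 10·log₁₀(r₂/r₁) drop.
L₂ = 85 − 10·log₁₀(14.9/9.9) = 85 − 1.776 = 83.22 dB.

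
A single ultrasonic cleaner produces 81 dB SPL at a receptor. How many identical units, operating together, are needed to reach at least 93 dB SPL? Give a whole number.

16

The shortfall is 93 − 81 = 12.0 dB, and N units add 10·log₁₀ N, so need 10·log₁₀ N ≥ 12.0.
N ≥ 10^(12.0/10) = 15.849, so N = 16.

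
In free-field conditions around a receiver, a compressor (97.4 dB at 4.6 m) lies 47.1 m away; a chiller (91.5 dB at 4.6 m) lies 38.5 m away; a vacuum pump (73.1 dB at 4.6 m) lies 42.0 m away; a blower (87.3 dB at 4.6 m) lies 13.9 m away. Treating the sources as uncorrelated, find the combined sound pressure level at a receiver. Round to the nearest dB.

First find each source's level at the receiver (point-source: −20·log₁₀(r/r_ref)), then combine on an intensity basis.
compressor: 97.4 − 20·log₁₀(47.1/4.6) = 97.4 − 20.21 = 77.19 dB.
chiller: 91.5 − 20·log₁₀(38.5/4.6) = 91.5 − 18.45 = 73.05 dB.
vacuum pump: 73.1 − 20·log₁₀(42.0/4.6) = 73.1 − 19.21 = 53.89 dB.
blower: 87.3 − 20·log₁₀(13.9/4.6) = 87.3 − 9.61 = 77.69 dB.
Σ 10^(L/10) = 1.316e+08 → L_total = 10·log₁₀(1.316e+08) = 81.19 dB.

81 dB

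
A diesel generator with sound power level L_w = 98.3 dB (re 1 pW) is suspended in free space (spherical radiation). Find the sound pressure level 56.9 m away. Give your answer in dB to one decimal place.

52.2 dB

Free-field spherical radiation: L_p = L_w − 10·log₁₀(4π·r²), r = 56.9 m.
4π·r² = 4.069e+04 m², 10·log₁₀ of that is 46.094 dB.
L_p = 98.3 − 46.094 = 52.21 dB.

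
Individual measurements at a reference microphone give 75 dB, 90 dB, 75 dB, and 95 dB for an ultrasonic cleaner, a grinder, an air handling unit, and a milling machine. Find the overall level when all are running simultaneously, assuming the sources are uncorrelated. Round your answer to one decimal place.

For uncorrelated sources the intensities add, so convert each level to linear form, sum, and take 10·log₁₀ of the total.
Σ 10^(L/10) = 10^(75/10) + 10^(90/10) + 10^(75/10) + 10^(95/10) = 4.226e+09.
L_total = 10·log₁₀(4.226e+09) = 96.26 dB.

96.3 dB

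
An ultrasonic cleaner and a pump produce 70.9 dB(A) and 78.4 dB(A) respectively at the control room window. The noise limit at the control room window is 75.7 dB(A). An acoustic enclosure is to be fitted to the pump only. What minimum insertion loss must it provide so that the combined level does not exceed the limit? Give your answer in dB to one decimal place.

4.4 dB

Fixed contribution from the other source: Σ 10^(L/10) = 10^(70.9/10) = 1.230e+07 (70.90 dB(A)).
To meet 75.7 dB(A) overall, the treated pump may contribute at most 10^(75.7/10) − 1.230e+07 = 2.485e+07, i.e. 73.95 dB(A).
Required insertion loss = 78.4 − 73.95 = 4.45 dB.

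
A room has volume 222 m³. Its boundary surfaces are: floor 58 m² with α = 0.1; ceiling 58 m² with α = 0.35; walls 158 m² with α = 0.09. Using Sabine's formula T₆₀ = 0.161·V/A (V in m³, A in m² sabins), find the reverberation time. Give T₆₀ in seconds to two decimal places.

0.89 s

A = Σ Sᵢαᵢ = 58·0.1 + 58·0.35 + 158·0.09 = 40.32 m².
T₆₀ = 0.161 × 222 / 40.32 = 0.886 s.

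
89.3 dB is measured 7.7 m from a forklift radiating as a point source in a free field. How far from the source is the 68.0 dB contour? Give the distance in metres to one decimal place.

89.4 m

The 21.3 dB drop corresponds to a distance ratio of 10^(21.3/20) for a point source.
r₂ = 7.7·10^((89.3−68.0)/20) = 7.7·10^(21.3/20) = 89.43 m.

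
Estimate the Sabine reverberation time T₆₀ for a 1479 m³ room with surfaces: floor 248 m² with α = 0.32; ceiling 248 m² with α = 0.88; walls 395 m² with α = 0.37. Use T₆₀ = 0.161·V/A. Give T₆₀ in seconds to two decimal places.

A = Σ Sᵢαᵢ = 248·0.32 + 248·0.88 + 395·0.37 = 443.75 m².
T₆₀ = 0.161·V/A = 0.161·1479/443.75 = 0.537 s.

0.54 s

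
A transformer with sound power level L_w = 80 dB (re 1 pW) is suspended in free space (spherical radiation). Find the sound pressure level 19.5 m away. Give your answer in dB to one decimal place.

43.2 dB

The power spreads over a sphere of area 4π·r², so L_p = L_w − 10·log₁₀(4π·r²).
4π·r² = 4778 m², 10·log₁₀ of that is 36.793 dB.
L_p = 80 − 36.793 = 43.21 dB.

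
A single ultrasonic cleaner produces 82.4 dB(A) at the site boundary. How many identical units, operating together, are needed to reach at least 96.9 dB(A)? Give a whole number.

Need L₁ + 10·log₁₀ N ≥ 96.9, i.e. log₁₀ N ≥ 1.45.
N ≥ 10^(14.5/10) = 28.184, so N = 29.

29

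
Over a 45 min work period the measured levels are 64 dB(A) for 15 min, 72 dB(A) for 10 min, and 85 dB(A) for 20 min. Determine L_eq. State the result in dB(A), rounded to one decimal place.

81.6 dB(A)

Weight each interval's intensity by its duration and average over T = 45 min:
Σ tᵢ·10^(Lᵢ/10) = 15·10^(64/10) + 10·10^(72/10) + 20·10^(85/10) = 6.521e+09.
L_eq = 10·log₁₀(6.521e+09/45) = 81.61 dB(A).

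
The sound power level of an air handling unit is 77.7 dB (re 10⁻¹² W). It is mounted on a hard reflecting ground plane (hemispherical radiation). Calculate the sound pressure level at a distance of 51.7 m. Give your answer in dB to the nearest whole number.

35 dB

L_p = L_w − 10·log₁₀(2π·r²) with r = 51.7 m.
2π·r² = 1.679e+04 m², 10·log₁₀ of that is 42.252 dB.
L_p = 77.7 − 42.252 = 35.45 dB.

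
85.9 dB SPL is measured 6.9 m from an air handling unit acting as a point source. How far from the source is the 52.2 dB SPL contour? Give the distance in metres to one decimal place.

Point-source spreading drops the level by 20·log₁₀(r₂/r₁); inverting, r₂/r₁ = 10^(ΔL/20).
r₂ = 6.9·10^((85.9−52.2)/20) = 6.9·10^(33.7/20) = 334.08 m.

334.1 m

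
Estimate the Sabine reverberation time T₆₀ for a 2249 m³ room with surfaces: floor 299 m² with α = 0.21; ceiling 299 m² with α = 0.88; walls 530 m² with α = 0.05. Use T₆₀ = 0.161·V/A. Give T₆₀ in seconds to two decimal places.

Total absorption A = 299·0.21 + 299·0.88 + 530·0.05 = 352.41 m² sabins.
T₆₀ = 0.161 × 2249 / 352.41 = 1.027 s.

1.03 s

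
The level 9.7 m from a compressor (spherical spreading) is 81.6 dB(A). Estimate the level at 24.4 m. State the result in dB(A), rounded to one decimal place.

Spherical spreading from a point source gives a 20·log₁₀(r₂/r₁) drop.
L₂ = 81.6 − 20·log₁₀(24.4/9.7) = 81.6 − 8.012 = 73.59 dB(A).

73.6 dB(A)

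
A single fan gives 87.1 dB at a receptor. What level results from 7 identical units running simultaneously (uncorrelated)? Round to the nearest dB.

L_total = L₁ + 10·log₁₀ N for N identical incoherent sources.
L_total = 87.1 + 10·log₁₀(7) = 87.1 + 8.451 = 95.55 dB.

96 dB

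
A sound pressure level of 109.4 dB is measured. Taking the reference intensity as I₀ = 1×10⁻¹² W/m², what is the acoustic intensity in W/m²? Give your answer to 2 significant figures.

0.087 W/m²

I = I₀·10^(L/10) = 10⁻¹² × 10^(109.4/10) = 10^(-1.060).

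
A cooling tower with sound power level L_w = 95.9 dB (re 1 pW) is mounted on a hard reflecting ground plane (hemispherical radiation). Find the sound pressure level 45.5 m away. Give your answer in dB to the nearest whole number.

The power spreads over a hemisphere of area 2π·r², so L_p = L_w − 10·log₁₀(2π·r²).
2π·r² = 1.301e+04 m², 10·log₁₀ of that is 41.142 dB.
L_p = 95.9 − 41.142 = 54.76 dB.

55 dB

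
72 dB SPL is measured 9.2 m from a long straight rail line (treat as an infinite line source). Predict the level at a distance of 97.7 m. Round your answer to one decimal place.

For a line source, L₂ = L₁ − 10·log₁₀(r₂/r₁).
L₂ = 72 − 10·log₁₀(97.7/9.2) = 72 − 10.261 = 61.74 dB SPL.

61.7 dB SPL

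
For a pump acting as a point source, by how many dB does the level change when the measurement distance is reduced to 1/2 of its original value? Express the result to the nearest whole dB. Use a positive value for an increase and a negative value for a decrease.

A point source loses 6 dB per doubling of distance; generally ΔL = −20·log₁₀(r₂/r₁).
ΔL = −20·log₁₀(0.5) = +6.02 dB.

+6 dB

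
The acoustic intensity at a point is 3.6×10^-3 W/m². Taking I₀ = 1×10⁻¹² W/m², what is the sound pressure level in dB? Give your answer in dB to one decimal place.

95.6 dB

Dividing by I₀ shifts the exponent by 12: I/I₀ = 3.6×10^9.
L = 10·(0.5563 + 9) = 95.56 dB.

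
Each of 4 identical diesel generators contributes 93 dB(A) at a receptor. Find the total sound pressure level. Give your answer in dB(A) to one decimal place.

N identical incoherent sources raise the level by 10·log₁₀ N.
L_total = 93 + 10·log₁₀(4) = 93 + 6.021 = 99.02 dB(A).

99.0 dB(A)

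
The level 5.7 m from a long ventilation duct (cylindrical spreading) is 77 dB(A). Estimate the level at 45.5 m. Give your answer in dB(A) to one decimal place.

Cylindrical spreading from a line source gives a 10·log₁₀(r₂/r₁) drop.
L₂ = 77 − 10·log₁₀(45.5/5.7) = 77 − 9.021 = 67.98 dB(A).

68.0 dB(A)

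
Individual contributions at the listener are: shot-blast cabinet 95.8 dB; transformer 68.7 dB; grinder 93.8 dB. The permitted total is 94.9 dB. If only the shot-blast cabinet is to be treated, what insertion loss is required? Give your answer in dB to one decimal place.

Fixed contribution from the other sources: Σ 10^(L/10) = 10^(68.7/10) + 10^(93.8/10) = 2.406e+09 (93.81 dB).
The limit corresponds to 10^(94.9/10) = 3.090e+09; subtracting the fixed part leaves 6.840e+08 for the shot-blast cabinet, i.e. 88.35 dB.
So the shot-blast cabinet must be reduced from 95.8 to 88.35 dB: IL = 7.45 dB.

7.4 dB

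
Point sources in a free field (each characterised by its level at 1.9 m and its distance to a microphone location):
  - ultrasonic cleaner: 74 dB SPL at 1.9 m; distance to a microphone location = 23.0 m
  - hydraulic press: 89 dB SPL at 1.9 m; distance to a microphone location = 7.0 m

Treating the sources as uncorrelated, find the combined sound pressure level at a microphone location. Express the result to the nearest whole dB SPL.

Apply inverse-square spreading to bring every level to the receiver, then sum 10^(L/10).
ultrasonic cleaner: 74 − 20·log₁₀(23.0/1.9) = 74 − 21.66 = 52.34 dB SPL.
hydraulic press: 89 − 20·log₁₀(7.0/1.9) = 89 − 11.33 = 77.67 dB SPL.
Σ 10^(L/10) = 5.869e+07 → L_total = 10·log₁₀(5.869e+07) = 77.69 dB SPL.

78 dB SPL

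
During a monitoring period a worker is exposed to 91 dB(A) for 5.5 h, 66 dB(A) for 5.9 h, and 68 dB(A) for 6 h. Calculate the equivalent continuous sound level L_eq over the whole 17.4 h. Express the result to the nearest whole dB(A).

Weight each interval's intensity by its duration and average over T = 17.4 h:
Σ tᵢ·10^(Lᵢ/10) = 5.5·10^(91/10) + 5.9·10^(66/10) + 6·10^(68/10) = 6.985e+09.
L_eq = 10·log₁₀(6.985e+09/17.4) = 86.04 dB(A).

86 dB(A)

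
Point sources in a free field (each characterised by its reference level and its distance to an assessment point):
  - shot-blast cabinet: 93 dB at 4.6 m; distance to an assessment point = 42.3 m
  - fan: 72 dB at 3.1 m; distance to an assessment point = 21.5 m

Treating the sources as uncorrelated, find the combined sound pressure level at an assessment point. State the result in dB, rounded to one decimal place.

73.8 dB

First find each source's level at the receiver (point-source: −20·log₁₀(r/r_ref)), then combine on an intensity basis.
shot-blast cabinet: 93 − 20·log₁₀(42.3/4.6) = 93 − 19.27 = 73.73 dB.
fan: 72 − 20·log₁₀(21.5/3.1) = 72 − 16.82 = 55.18 dB.
Σ 10^(L/10) = 2.393e+07 → L_total = 10·log₁₀(2.393e+07) = 73.79 dB.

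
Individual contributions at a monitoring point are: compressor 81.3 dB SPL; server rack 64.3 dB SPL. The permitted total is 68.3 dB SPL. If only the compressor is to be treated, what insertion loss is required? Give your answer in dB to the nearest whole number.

Fixed contribution from the other source: Σ 10^(L/10) = 10^(64.3/10) = 2.692e+06 (64.30 dB SPL).
The limit corresponds to 10^(68.3/10) = 6.761e+06; subtracting the fixed part leaves 4.069e+06 for the compressor, i.e. 66.10 dB SPL.
So the compressor must be reduced from 81.3 to 66.10 dB SPL: IL = 15.20 dB.

15 dB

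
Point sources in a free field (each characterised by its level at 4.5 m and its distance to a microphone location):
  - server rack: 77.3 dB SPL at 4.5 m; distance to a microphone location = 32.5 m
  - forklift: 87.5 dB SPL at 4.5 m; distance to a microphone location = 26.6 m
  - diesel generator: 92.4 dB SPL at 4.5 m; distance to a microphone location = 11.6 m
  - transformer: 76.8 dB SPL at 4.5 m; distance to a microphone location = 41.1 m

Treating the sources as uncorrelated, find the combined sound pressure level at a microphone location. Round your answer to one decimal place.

Propagate each source to the receiver with L = L_ref − 20·log₁₀(r/r_ref), then add intensities.
server rack: 77.3 − 20·log₁₀(32.5/4.5) = 77.3 − 17.17 = 60.13 dB SPL.
forklift: 87.5 − 20·log₁₀(26.6/4.5) = 87.5 − 15.43 = 72.07 dB SPL.
diesel generator: 92.4 − 20·log₁₀(11.6/4.5) = 92.4 − 8.22 = 84.18 dB SPL.
transformer: 76.8 − 20·log₁₀(41.1/4.5) = 76.8 − 19.21 = 57.59 dB SPL.
Σ 10^(L/10) = 2.792e+08 → L_total = 10·log₁₀(2.792e+08) = 84.46 dB SPL.

84.5 dB SPL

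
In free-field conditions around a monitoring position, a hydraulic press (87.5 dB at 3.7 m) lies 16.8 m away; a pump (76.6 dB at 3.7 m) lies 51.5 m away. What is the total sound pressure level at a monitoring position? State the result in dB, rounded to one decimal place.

74.4 dB

Propagate each source to the receiver with L = L_ref − 20·log₁₀(r/r_ref), then add intensities.
hydraulic press: 87.5 − 20·log₁₀(16.8/3.7) = 87.5 − 13.14 = 74.36 dB.
pump: 76.6 − 20·log₁₀(51.5/3.7) = 76.6 − 22.87 = 53.73 dB.
Σ 10^(L/10) = 2.751e+07 → L_total = 10·log₁₀(2.751e+07) = 74.40 dB.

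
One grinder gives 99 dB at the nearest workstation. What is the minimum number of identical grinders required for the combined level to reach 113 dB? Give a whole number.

26

Need L₁ + 10·log₁₀ N ≥ 113, i.e. log₁₀ N ≥ 1.40.
N ≥ 10^(14.0/10) = 25.119, so N = 26.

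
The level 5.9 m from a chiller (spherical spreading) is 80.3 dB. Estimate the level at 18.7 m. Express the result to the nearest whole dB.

For a point source, L₂ = L₁ − 20·log₁₀(r₂/r₁).
L₂ = 80.3 − 20·log₁₀(18.7/5.9) = 80.3 − 10.020 = 70.28 dB.

70 dB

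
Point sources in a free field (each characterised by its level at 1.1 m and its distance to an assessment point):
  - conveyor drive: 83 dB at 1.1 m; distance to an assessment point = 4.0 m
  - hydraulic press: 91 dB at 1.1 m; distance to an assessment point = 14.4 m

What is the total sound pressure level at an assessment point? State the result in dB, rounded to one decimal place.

Apply inverse-square spreading to bring every level to the receiver, then sum 10^(L/10).
conveyor drive: 83 − 20·log₁₀(4.0/1.1) = 83 − 11.21 = 71.79 dB.
hydraulic press: 91 − 20·log₁₀(14.4/1.1) = 91 − 22.34 = 68.66 dB.
Σ 10^(L/10) = 2.244e+07 → L_total = 10·log₁₀(2.244e+07) = 73.51 dB.

73.5 dB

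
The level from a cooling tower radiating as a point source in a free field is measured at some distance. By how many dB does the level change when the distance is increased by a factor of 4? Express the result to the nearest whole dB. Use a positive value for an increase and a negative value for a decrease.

-12 dB

Point-source spreading: ΔL = −20·log₁₀(r₂/r₁).
ΔL = −20·log₁₀(4) = -12.04 dB.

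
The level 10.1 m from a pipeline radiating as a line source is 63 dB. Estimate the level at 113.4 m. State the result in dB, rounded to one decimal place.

52.5 dB

Line-source attenuation: ΔL = 10·log₁₀(r₂/r₁) = 10·log₁₀(113.4/10.1) = 10.503 dB.
L₂ = 63 − 10·log₁₀(113.4/10.1) = 63 − 10.503 = 52.50 dB.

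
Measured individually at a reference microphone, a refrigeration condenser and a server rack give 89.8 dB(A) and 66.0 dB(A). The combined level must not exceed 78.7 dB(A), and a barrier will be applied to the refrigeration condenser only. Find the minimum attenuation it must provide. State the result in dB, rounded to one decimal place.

11.3 dB

Everything except the refrigeration condenser sums to 10^(66.0/10) = 3.981e+06 in linear terms, 66.00 dB(A).
To meet 78.7 dB(A) overall, the treated refrigeration condenser may contribute at most 10^(78.7/10) − 3.981e+06 = 7.015e+07, i.e. 78.46 dB(A).
Required insertion loss = 89.8 − 78.46 = 11.34 dB.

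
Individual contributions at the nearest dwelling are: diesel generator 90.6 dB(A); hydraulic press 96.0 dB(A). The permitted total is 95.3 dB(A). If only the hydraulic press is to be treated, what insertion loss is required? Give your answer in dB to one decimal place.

2.5 dB

Everything except the hydraulic press sums to 10^(90.6/10) = 1.148e+09 in linear terms, 90.60 dB(A).
The limit corresponds to 10^(95.3/10) = 3.388e+09; subtracting the fixed part leaves 2.240e+09 for the hydraulic press, i.e. 93.50 dB(A).
Required insertion loss = 96.0 − 93.50 = 2.50 dB.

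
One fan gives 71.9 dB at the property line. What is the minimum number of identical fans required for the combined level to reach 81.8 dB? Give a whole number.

10

Need L₁ + 10·log₁₀ N ≥ 81.8, i.e. log₁₀ N ≥ 0.99.
N ≥ 10^(9.9/10) = 9.772, so N = 10.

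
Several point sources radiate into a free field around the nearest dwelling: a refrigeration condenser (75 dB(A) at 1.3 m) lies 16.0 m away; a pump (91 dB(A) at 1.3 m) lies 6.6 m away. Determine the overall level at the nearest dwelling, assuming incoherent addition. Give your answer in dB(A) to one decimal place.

76.9 dB(A)

First find each source's level at the receiver (point-source: −20·log₁₀(r/r_ref)), then combine on an intensity basis.
refrigeration condenser: 75 − 20·log₁₀(16.0/1.3) = 75 − 21.80 = 53.20 dB(A).
pump: 91 − 20·log₁₀(6.6/1.3) = 91 − 14.11 = 76.89 dB(A).
Σ 10^(L/10) = 4.905e+07 → L_total = 10·log₁₀(4.905e+07) = 76.91 dB(A).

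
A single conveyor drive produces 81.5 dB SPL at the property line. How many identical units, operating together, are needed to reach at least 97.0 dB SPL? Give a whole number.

Need L₁ + 10·log₁₀ N ≥ 97.0, i.e. log₁₀ N ≥ 1.55.
N ≥ 10^(15.5/10) = 35.481, so N = 36.

36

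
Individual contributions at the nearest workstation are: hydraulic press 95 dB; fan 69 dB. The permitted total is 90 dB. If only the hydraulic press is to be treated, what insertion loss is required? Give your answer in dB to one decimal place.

5.0 dB

The untreated sources together contribute 10^(69/10) = 7.943e+06, i.e. 69.00 dB.
To meet 90 dB overall, the treated hydraulic press may contribute at most 10^(90/10) − 7.943e+06 = 9.921e+08, i.e. 89.97 dB.
So the hydraulic press must be reduced from 95 to 89.97 dB: IL = 5.03 dB.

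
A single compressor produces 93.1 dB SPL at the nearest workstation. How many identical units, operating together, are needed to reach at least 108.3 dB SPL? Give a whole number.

34

The shortfall is 108.3 − 93.1 = 15.2 dB, and N units add 10·log₁₀ N, so need 10·log₁₀ N ≥ 15.2.
N ≥ 10^(15.2/10) = 33.113, so N = 34.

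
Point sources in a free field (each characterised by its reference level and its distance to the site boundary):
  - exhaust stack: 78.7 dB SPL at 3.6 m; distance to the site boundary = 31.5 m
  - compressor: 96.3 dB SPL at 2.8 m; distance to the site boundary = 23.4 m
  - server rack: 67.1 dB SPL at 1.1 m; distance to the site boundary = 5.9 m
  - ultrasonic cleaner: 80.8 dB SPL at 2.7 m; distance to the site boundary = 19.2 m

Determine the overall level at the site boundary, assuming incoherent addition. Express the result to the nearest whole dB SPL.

Propagate each source to the receiver with L = L_ref − 20·log₁₀(r/r_ref), then add intensities.
exhaust stack: 78.7 − 20·log₁₀(31.5/3.6) = 78.7 − 18.84 = 59.86 dB SPL.
compressor: 96.3 − 20·log₁₀(23.4/2.8) = 96.3 − 18.44 = 77.86 dB SPL.
server rack: 67.1 − 20·log₁₀(5.9/1.1) = 67.1 − 14.59 = 52.51 dB SPL.
ultrasonic cleaner: 80.8 − 20·log₁₀(19.2/2.7) = 80.8 − 17.04 = 63.76 dB SPL.
Σ 10^(L/10) = 6.460e+07 → L_total = 10·log₁₀(6.460e+07) = 78.10 dB SPL.

78 dB SPL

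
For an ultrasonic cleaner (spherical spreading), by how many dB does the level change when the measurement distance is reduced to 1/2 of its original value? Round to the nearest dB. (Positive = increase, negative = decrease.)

A point source loses 6 dB per doubling of distance; generally ΔL = −20·log₁₀(r₂/r₁).
ΔL = −20·log₁₀(0.5) = +6.02 dB.

+6 dB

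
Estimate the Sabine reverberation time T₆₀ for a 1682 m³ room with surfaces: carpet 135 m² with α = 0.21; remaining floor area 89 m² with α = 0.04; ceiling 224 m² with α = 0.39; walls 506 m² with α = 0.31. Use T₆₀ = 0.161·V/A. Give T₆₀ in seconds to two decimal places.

0.98 s

Total absorption A = 135·0.21 + 89·0.04 + 224·0.39 + 506·0.31 = 276.13 m² sabins.
T₆₀ = 0.161·V/A = 0.161·1682/276.13 = 0.981 s.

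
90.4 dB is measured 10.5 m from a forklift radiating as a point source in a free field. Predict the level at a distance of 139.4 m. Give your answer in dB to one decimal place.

67.9 dB

Point-source attenuation: ΔL = 20·log₁₀(r₂/r₁) = 20·log₁₀(139.4/10.5) = 22.461 dB.
L₂ = 90.4 − 20·log₁₀(139.4/10.5) = 90.4 − 22.461 = 67.94 dB.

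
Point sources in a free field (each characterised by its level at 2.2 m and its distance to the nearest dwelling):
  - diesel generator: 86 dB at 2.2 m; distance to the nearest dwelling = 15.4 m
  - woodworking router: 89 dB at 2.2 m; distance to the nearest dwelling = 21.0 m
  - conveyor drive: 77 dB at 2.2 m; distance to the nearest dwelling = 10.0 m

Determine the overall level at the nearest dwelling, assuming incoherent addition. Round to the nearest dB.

73 dB

First find each source's level at the receiver (point-source: −20·log₁₀(r/r_ref)), then combine on an intensity basis.
diesel generator: 86 − 20·log₁₀(15.4/2.2) = 86 − 16.90 = 69.10 dB.
woodworking router: 89 − 20·log₁₀(21.0/2.2) = 89 − 19.60 = 69.40 dB.
conveyor drive: 77 − 20·log₁₀(10.0/2.2) = 77 − 13.15 = 63.85 dB.
Σ 10^(L/10) = 1.927e+07 → L_total = 10·log₁₀(1.927e+07) = 72.85 dB.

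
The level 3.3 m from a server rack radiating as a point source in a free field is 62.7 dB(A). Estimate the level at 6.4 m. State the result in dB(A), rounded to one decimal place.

For a point source, L₂ = L₁ − 20·log₁₀(r₂/r₁).
L₂ = 62.7 − 20·log₁₀(6.4/3.3) = 62.7 − 5.753 = 56.95 dB(A).

56.9 dB(A)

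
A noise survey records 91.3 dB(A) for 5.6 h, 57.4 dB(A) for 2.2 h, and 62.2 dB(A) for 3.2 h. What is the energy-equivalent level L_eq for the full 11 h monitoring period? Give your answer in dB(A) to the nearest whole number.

88 dB(A)

The energy average is taken in the linear domain: L_eq = 10·log₁₀[(Σ tᵢ·10^(Lᵢ/10))/T], T = 11 h.
Σ tᵢ·10^(Lᵢ/10) = 5.6·10^(91.3/10) + 2.2·10^(57.4/10) + 3.2·10^(62.2/10) = 7.561e+09.
L_eq = 10·log₁₀(7.561e+09/11) = 88.37 dB(A).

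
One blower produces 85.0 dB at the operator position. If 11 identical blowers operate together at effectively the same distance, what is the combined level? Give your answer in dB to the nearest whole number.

95 dB

L_total = L₁ + 10·log₁₀ N for N identical incoherent sources.
L_total = 85.0 + 10·log₁₀(11) = 85.0 + 10.414 = 95.41 dB.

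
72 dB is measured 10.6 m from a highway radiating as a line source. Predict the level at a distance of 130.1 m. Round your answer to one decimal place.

61.1 dB

Line-source attenuation: ΔL = 10·log₁₀(r₂/r₁) = 10·log₁₀(130.1/10.6) = 10.890 dB.
L₂ = 72 − 10·log₁₀(130.1/10.6) = 72 − 10.890 = 61.11 dB.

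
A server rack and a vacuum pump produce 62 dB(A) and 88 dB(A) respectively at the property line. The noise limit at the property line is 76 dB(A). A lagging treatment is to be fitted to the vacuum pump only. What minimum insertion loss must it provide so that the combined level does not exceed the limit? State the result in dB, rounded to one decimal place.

Everything except the vacuum pump sums to 10^(62/10) = 1.585e+06 in linear terms, 62.00 dB(A).
The limit corresponds to 10^(76/10) = 3.981e+07; subtracting the fixed part leaves 3.823e+07 for the vacuum pump, i.e. 75.82 dB(A).
Required insertion loss = 88 − 75.82 = 12.18 dB.

12.2 dB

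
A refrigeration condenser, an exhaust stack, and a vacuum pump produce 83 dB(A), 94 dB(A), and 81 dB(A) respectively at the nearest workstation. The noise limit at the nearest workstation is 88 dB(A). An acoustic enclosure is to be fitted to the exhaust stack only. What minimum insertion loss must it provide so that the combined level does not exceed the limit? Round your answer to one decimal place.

9.1 dB

Fixed contribution from the other sources: Σ 10^(L/10) = 10^(83/10) + 10^(81/10) = 3.254e+08 (85.12 dB(A)).
The limit corresponds to 10^(88/10) = 6.310e+08; subtracting the fixed part leaves 3.055e+08 for the exhaust stack, i.e. 84.85 dB(A).
So the exhaust stack must be reduced from 94 to 84.85 dB(A): IL = 9.15 dB.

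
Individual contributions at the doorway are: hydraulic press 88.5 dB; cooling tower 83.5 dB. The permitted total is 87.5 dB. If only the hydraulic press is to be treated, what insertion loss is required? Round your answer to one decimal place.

3.2 dB

Fixed contribution from the other source: Σ 10^(L/10) = 10^(83.5/10) = 2.239e+08 (83.50 dB).
To meet 87.5 dB overall, the treated hydraulic press may contribute at most 10^(87.5/10) − 2.239e+08 = 3.385e+08, i.e. 85.30 dB.
Required insertion loss = 88.5 − 85.30 = 3.20 dB.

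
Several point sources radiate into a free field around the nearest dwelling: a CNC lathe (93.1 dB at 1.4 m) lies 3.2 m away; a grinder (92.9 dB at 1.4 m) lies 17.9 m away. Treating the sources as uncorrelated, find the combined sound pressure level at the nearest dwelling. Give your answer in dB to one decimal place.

86.1 dB

Apply inverse-square spreading to bring every level to the receiver, then sum 10^(L/10).
CNC lathe: 93.1 − 20·log₁₀(3.2/1.4) = 93.1 − 7.18 = 85.92 dB.
grinder: 92.9 − 20·log₁₀(17.9/1.4) = 92.9 − 22.13 = 70.77 dB.
Σ 10^(L/10) = 4.027e+08 → L_total = 10·log₁₀(4.027e+08) = 86.05 dB.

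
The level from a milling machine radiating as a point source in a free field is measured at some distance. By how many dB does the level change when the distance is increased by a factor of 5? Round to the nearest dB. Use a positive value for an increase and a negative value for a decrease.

-14 dB

With spherical spreading the level changes by −20·log₁₀(r₂/r₁).
ΔL = −20·log₁₀(5) = -13.98 dB.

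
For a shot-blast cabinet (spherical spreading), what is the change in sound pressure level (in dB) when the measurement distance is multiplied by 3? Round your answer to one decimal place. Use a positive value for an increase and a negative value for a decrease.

-9.5 dB

With spherical spreading the level changes by −20·log₁₀(r₂/r₁).
ΔL = −20·log₁₀(3) = -9.54 dB.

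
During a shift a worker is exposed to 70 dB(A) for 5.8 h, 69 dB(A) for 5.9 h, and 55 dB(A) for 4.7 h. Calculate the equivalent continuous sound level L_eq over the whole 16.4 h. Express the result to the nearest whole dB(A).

68 dB(A)

L_eq = 10·log₁₀[(1/T)·Σ tᵢ·10^(Lᵢ/10)] with T = 16.4 h.
Σ tᵢ·10^(Lᵢ/10) = 5.8·10^(70/10) + 5.9·10^(69/10) + 4.7·10^(55/10) = 1.064e+08.
L_eq = 10·log₁₀(1.064e+08/16.4) = 68.12 dB(A).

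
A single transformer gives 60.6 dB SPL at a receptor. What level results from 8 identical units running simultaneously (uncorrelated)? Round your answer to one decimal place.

With 8 equal, uncorrelated contributions the intensity is 8× that of one unit, giving a rise of 10·log₁₀ 8.
L_total = 60.6 + 10·log₁₀(8) = 60.6 + 9.031 = 69.63 dB SPL.

69.6 dB SPL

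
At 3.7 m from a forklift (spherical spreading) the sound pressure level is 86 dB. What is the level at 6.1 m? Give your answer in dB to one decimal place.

Spherical spreading from a point source gives a 20·log₁₀(r₂/r₁) drop.
L₂ = 86 − 20·log₁₀(6.1/3.7) = 86 − 4.343 = 81.66 dB.

81.7 dB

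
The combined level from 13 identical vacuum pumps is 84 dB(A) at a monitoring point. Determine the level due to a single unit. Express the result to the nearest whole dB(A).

73 dB(A)

For N identical incoherent sources L_total = L₁ + 10·log₁₀ N, so L₁ = 84 − 10·log₁₀(13) = 84 − 11.139.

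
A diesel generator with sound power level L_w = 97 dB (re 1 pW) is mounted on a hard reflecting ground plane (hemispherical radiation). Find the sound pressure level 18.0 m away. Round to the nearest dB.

Free-field hemispherical radiation: L_p = L_w − 10·log₁₀(2π·r²), r = 18.0 m.
2π·r² = 2036 m², 10·log₁₀ of that is 33.087 dB.
L_p = 97 − 33.087 = 63.91 dB.

64 dB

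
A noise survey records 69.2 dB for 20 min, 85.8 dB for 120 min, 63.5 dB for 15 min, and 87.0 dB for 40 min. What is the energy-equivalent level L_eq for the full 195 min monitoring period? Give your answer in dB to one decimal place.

85.3 dB

L_eq = 10·log₁₀[(1/T)·Σ tᵢ·10^(Lᵢ/10)] with T = 195 min.
Σ tᵢ·10^(Lᵢ/10) = 20·10^(69.2/10) + 120·10^(85.8/10) + 15·10^(63.5/10) + 40·10^(87.0/10) = 6.587e+10.
L_eq = 10·log₁₀(6.587e+10/195) = 85.29 dB.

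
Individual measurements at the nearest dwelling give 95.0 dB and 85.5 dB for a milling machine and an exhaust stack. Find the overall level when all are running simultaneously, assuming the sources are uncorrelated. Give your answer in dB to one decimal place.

95.5 dB

For uncorrelated sources the intensities add, so convert each level to linear form, sum, and take 10·log₁₀ of the total.
Σ 10^(L/10) = 10^(95.0/10) + 10^(85.5/10) = 3.517e+09.
L_total = 10·log₁₀(3.517e+09) = 95.46 dB.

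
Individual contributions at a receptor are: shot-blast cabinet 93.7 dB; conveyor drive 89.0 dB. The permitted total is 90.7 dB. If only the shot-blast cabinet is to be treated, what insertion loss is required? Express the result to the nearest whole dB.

Everything except the shot-blast cabinet sums to 10^(89.0/10) = 7.943e+08 in linear terms, 89.00 dB.
The limit corresponds to 10^(90.7/10) = 1.175e+09; subtracting the fixed part leaves 3.806e+08 for the shot-blast cabinet, i.e. 85.80 dB.
So the shot-blast cabinet must be reduced from 93.7 to 85.80 dB: IL = 7.90 dB.

8 dB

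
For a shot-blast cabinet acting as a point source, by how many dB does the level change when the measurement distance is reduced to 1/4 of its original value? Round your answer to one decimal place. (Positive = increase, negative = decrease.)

With spherical spreading the level changes by −20·log₁₀(r₂/r₁).
ΔL = −20·log₁₀(0.25) = +12.04 dB.

+12.0 dB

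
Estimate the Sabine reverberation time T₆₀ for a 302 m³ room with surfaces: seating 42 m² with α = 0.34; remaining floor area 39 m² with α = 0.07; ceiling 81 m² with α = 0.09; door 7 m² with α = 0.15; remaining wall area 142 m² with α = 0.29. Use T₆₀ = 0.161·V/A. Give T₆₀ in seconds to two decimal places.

A = Σ Sᵢαᵢ = 42·0.34 + 39·0.07 + 81·0.09 + 7·0.15 + 142·0.29 = 66.53 m².
T₆₀ = 0.161 × 302 / 66.53 = 0.731 s.

0.73 s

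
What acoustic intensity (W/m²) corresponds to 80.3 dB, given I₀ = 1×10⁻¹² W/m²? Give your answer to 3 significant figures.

I/I₀ = 10^(80.3/10) = 1.072e+08, so I = 1.072e+08 × 10⁻¹² W/m².

0.000107 W/m²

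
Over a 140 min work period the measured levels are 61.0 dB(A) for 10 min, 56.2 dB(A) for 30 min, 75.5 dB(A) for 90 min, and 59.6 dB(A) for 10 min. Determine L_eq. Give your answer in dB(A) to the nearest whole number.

74 dB(A)

Weight each interval's intensity by its duration and average over T = 140 min:
Σ tᵢ·10^(Lᵢ/10) = 10·10^(61.0/10) + 30·10^(56.2/10) + 90·10^(75.5/10) + 10·10^(59.6/10) = 3.228e+09.
L_eq = 10·log₁₀(3.228e+09/140) = 73.63 dB(A).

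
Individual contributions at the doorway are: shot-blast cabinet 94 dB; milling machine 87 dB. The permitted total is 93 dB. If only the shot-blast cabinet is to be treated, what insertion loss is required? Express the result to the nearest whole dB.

2 dB

The untreated sources together contribute 10^(87/10) = 5.012e+08, i.e. 87.00 dB.
To meet 93 dB overall, the treated shot-blast cabinet may contribute at most 10^(93/10) − 5.012e+08 = 1.494e+09, i.e. 91.74 dB.
So the shot-blast cabinet must be reduced from 94 to 91.74 dB: IL = 2.26 dB.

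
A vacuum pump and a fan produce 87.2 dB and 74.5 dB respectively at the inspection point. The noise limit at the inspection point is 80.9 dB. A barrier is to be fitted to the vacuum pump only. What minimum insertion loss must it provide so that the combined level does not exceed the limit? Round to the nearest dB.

Fixed contribution from the other source: Σ 10^(L/10) = 10^(74.5/10) = 2.818e+07 (74.50 dB).
The limit corresponds to 10^(80.9/10) = 1.230e+08; subtracting the fixed part leaves 9.484e+07 for the vacuum pump, i.e. 79.77 dB.
So the vacuum pump must be reduced from 87.2 to 79.77 dB: IL = 7.43 dB.

7 dB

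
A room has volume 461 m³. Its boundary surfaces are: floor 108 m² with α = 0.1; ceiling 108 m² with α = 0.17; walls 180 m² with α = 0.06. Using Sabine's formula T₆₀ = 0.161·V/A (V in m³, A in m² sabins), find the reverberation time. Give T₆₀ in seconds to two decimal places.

1.86 s

A = Σ Sᵢαᵢ = 108·0.1 + 108·0.17 + 180·0.06 = 39.96 m².
T₆₀ = 0.161 × 461 / 39.96 = 1.857 s.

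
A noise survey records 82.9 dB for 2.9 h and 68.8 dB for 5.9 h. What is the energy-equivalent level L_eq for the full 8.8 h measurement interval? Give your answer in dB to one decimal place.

78.4 dB

Weight each interval's intensity by its duration and average over T = 8.8 h:
Σ tᵢ·10^(Lᵢ/10) = 2.9·10^(82.9/10) + 5.9·10^(68.8/10) = 6.102e+08.
L_eq = 10·log₁₀(6.102e+08/8.8) = 78.41 dB.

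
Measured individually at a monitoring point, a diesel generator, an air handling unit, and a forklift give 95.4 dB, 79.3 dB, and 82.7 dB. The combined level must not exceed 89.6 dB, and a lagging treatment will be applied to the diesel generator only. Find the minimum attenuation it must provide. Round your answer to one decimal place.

7.3 dB

Everything except the diesel generator sums to 10^(79.3/10) + 10^(82.7/10) = 2.713e+08 in linear terms, 84.33 dB.
To meet 89.6 dB overall, the treated diesel generator may contribute at most 10^(89.6/10) − 2.713e+08 = 6.407e+08, i.e. 88.07 dB.
So the diesel generator must be reduced from 95.4 to 88.07 dB: IL = 7.33 dB.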